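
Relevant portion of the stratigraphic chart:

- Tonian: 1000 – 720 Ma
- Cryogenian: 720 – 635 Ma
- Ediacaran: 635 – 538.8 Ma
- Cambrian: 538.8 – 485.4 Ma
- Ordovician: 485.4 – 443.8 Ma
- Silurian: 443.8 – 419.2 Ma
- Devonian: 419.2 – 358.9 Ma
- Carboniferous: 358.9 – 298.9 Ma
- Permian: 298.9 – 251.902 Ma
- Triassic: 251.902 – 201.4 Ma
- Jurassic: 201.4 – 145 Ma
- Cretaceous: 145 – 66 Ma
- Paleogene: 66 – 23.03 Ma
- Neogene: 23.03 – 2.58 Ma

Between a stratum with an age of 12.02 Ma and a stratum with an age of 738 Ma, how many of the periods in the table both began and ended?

The older date is 738 Ma and the younger is 12.02 Ma.
Periods with start < 738 and end > 12.02 Ma: Cryogenian (720–635), Ediacaran (635–538.8), Cambrian (538.8–485.4), Ordovician (485.4–443.8), Silurian (443.8–419.2), Devonian (419.2–358.9), Carboniferous (358.9–298.9), Permian (298.9–251.902), Triassic (251.902–201.4), Jurassic (201.4–145), Cretaceous (145–66), Paleogene (66–23.03).
That is 12 complete periods.

12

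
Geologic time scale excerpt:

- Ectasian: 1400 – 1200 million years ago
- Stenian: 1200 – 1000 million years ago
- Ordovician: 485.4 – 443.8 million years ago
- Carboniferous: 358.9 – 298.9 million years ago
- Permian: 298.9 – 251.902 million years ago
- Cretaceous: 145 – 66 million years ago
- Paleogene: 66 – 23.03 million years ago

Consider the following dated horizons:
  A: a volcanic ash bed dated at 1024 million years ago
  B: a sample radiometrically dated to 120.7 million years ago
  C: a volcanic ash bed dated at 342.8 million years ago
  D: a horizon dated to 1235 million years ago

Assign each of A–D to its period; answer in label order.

A — Stenian; B — Cretaceous; C — Carboniferous; D — Ectasian

Match each age against the start–end ranges in the excerpt: A = 1024 Ma → Stenian (1200–1000); B = 120.7 Ma → Cretaceous (145–66); C = 342.8 Ma → Carboniferous (358.9–298.9); D = 1235 Ma → Ectasian (1400–1200).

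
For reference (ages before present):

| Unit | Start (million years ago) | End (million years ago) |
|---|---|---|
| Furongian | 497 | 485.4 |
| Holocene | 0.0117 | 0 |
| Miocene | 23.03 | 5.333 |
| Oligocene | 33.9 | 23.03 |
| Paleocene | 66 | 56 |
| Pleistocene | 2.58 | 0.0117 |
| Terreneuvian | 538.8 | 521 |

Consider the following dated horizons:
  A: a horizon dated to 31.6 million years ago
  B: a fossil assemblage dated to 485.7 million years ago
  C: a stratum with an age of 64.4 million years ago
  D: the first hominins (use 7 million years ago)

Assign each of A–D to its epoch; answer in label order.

Match each age against the start–end ranges in the excerpt: A = 31.6 Ma → Oligocene (33.9–23.03); B = 485.7 Ma → Furongian (497–485.4); C = 64.4 Ma → Paleocene (66–56); D = 7 Ma → Miocene (23.03–5.333).

A — Oligocene; B — Furongian; C — Paleocene; D — Miocene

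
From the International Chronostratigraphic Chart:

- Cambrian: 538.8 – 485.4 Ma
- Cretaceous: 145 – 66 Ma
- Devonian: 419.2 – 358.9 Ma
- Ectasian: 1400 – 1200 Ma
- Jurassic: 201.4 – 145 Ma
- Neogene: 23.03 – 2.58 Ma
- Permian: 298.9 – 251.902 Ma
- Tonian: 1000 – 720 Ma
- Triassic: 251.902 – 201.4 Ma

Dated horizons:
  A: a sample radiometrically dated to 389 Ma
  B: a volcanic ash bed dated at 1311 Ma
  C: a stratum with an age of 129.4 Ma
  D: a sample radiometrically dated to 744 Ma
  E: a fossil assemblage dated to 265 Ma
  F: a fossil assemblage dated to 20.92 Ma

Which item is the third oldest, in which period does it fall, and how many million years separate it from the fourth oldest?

Sorted oldest-first by Ma: B (1311), D (744), A (389), E (265), C (129.4), F (20.92).
The third oldest is A at 389 Ma, which lies in 419.2–358.9 Ma: the Devonian.
The fourth oldest is E at 265 Ma; separation = |389 − 265| = 124 Myr.

A, in the Devonian; 124 million years to E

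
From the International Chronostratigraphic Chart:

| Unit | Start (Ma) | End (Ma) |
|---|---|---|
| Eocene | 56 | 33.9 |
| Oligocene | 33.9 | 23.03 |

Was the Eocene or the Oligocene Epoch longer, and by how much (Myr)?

Eocene, by 11.23 million years

Eocene: 56 − 33.9 = 22.1 Myr.
Oligocene: 33.9 − 23.03 = 10.87 Myr.
Difference: 22.1 − 10.87 = 11.23 Myr, so the Eocene was longer.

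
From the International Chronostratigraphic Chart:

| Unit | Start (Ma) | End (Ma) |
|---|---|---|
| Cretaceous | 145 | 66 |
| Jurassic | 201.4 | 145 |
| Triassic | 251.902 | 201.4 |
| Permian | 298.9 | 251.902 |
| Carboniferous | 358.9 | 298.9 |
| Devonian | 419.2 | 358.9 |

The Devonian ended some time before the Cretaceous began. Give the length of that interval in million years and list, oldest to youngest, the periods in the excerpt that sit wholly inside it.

213.9 million years; Carboniferous, Permian, Triassic, Jurassic

The Devonian closes at 358.9 Ma and the Cretaceous opens at 145 Ma, so the interval is 358.9 − 145 = 213.9 Myr.
A period fits inside if it starts at or after 358.9 Ma and ends at or before 145 Ma; oldest first that gives Carboniferous, Permian, Triassic, Jurassic.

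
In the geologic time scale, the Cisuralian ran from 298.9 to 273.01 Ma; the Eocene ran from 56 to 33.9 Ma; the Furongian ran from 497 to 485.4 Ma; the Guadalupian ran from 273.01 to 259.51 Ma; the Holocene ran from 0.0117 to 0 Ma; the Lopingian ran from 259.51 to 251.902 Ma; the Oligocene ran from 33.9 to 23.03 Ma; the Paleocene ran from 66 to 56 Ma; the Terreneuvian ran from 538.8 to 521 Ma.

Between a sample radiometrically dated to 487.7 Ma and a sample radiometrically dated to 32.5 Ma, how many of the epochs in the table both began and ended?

5

The older date is 487.7 Ma and the younger is 32.5 Ma.
Epochs with start < 487.7 and end > 32.5 Ma: Cisuralian (298.9–273.01), Guadalupian (273.01–259.51), Lopingian (259.51–251.902), Paleocene (66–56), Eocene (56–33.9).
That is 5 complete epochs.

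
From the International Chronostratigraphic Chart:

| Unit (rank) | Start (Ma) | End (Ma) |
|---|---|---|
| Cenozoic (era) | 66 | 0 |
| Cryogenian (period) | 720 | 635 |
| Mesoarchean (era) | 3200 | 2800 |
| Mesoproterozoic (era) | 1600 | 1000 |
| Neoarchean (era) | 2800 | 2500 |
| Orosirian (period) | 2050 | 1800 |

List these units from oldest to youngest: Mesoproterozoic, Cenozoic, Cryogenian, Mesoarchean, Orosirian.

Sorting by start age (descending Ma, since larger Ma = older): Mesoarchean start 3200, Orosirian start 2050, Mesoproterozoic start 1600, Cryogenian start 720, Cenozoic start 66.

Mesoarchean, then Orosirian, then Mesoproterozoic, then Cryogenian, then Cenozoic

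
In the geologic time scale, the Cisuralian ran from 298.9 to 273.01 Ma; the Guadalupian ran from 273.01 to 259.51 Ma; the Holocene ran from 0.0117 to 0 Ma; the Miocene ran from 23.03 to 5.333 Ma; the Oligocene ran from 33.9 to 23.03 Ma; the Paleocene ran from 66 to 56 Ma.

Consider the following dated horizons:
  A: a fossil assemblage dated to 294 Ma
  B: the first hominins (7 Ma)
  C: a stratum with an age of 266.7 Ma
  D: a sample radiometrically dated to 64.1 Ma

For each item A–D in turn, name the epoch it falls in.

Match each age against the start–end ranges in the excerpt: A = 294 Ma → Cisuralian (298.9–273.01); B = 7 Ma → Miocene (23.03–5.333); C = 266.7 Ma → Guadalupian (273.01–259.51); D = 64.1 Ma → Paleocene (66–56).

A — Cisuralian; B — Miocene; C — Guadalupian; D — Paleocene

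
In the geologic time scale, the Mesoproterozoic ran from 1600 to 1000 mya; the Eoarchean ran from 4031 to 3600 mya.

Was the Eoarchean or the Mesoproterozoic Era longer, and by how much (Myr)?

Eoarchean: 4031 − 3600 = 431 Myr.
Mesoproterozoic: 1600 − 1000 = 600 Myr.
Difference: 600 − 431 = 169 Myr, so the Mesoproterozoic was longer.

Mesoproterozoic, by 169 million years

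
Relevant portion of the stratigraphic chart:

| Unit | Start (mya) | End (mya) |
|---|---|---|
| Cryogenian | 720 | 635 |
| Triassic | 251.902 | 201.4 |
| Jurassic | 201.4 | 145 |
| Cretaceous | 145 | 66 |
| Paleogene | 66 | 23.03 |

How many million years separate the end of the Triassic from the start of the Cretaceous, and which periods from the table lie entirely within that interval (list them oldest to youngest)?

56.4 million years; Jurassic

End of Triassic = 201.4 Ma; start of Cretaceous = 145 Ma.
Gap = 201.4 − 145 = 56.4 Myr.
Periods wholly inside 201.4–145 Ma: Jurassic (201.4–145).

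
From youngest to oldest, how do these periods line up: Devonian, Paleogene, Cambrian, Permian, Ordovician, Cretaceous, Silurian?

Group by era (each group listed oldest first) — Paleozoic: Cambrian, Ordovician, Silurian, Devonian, Permian; Mesozoic: Cretaceous; Cenozoic: Paleogene. The eras run Paleozoic → Mesozoic → Cenozoic. Concatenating the groups in that era order and then reversing gives youngest to oldest.

Paleogene → Cretaceous → Permian → Devonian → Silurian → Ordovician → Cambrian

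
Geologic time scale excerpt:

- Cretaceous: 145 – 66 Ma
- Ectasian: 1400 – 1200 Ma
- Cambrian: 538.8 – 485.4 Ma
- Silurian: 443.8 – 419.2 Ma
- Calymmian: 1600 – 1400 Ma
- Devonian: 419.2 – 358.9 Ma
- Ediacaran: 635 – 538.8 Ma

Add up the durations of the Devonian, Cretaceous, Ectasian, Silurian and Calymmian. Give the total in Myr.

563.9 million years

Each duration: Devonian = 60.3; Cretaceous = 79; Ectasian = 200; Silurian = 24.6; Calymmian = 200.
Sum: 60.3 + 79 + 200 + 24.6 + 200 = 563.9 Myr.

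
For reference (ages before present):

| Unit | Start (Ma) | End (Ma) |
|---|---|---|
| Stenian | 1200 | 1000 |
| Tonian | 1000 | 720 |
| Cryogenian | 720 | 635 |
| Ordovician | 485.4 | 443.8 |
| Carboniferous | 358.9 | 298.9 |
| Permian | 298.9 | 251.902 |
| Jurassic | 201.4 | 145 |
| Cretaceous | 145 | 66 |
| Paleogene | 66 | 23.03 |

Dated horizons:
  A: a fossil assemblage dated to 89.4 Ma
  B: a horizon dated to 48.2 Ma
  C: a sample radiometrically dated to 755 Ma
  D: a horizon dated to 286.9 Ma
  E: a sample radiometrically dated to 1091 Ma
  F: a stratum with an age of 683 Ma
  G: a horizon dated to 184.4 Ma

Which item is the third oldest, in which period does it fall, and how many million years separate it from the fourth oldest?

Sorted oldest-first by Ma: E (1091), C (755), F (683), D (286.9), G (184.4), A (89.4), B (48.2).
The third oldest is F at 683 Ma, which lies in 720–635 Ma: the Cryogenian.
The fourth oldest is D at 286.9 Ma; separation = |683 − 286.9| = 396.1 Myr.

F, in the Cryogenian; 396.1 million years to D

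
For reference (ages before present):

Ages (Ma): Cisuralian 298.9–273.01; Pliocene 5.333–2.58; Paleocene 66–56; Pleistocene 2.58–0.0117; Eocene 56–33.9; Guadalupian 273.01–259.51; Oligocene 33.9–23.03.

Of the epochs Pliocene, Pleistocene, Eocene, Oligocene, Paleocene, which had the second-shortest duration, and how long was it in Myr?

Durations: Pliocene 2.753; Pleistocene 2.5683; Eocene 22.1; Oligocene 10.87; Paleocene 10 Myr.
Sorted shortest-first: Pleistocene (2.5683), Pliocene (2.753), Paleocene (10), Oligocene (10.87), Eocene (22.1).
The second shortest is Pliocene at 2.753 Myr.

Pliocene, 2.753 million years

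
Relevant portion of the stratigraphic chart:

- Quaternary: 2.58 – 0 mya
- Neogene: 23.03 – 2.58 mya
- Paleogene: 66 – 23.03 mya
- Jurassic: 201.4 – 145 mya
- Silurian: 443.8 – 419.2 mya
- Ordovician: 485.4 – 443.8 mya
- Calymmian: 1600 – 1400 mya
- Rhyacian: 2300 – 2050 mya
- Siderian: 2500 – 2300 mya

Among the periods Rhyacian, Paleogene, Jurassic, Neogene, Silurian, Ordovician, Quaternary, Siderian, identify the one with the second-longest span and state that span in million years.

Durations: Rhyacian 250; Paleogene 42.97; Jurassic 56.4; Neogene 20.45; Silurian 24.6; Ordovician 41.6; Quaternary 2.58; Siderian 200 Myr.
Sorted longest-first: Rhyacian (250), Siderian (200), Jurassic (56.4), Paleogene (42.97), Ordovician (41.6), Silurian (24.6), Neogene (20.45), Quaternary (2.58).
The second longest is Siderian at 200 Myr.

Siderian, 200 million years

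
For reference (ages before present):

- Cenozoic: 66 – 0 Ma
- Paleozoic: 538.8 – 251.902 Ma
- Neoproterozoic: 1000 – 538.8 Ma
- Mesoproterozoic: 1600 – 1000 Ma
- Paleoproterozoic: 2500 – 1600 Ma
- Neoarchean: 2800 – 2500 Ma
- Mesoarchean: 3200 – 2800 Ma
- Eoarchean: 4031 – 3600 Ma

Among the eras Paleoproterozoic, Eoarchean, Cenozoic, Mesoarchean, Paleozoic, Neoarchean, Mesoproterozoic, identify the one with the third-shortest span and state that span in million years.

Neoarchean, 300 million years

Durations: Paleoproterozoic 900; Eoarchean 431; Cenozoic 66; Mesoarchean 400; Paleozoic 286.898; Neoarchean 300; Mesoproterozoic 600 Myr.
Sorted shortest-first: Cenozoic (66), Paleozoic (286.898), Neoarchean (300), Mesoarchean (400), Eoarchean (431), Mesoproterozoic (600), Paleoproterozoic (900).
The third shortest is Neoarchean at 300 Myr.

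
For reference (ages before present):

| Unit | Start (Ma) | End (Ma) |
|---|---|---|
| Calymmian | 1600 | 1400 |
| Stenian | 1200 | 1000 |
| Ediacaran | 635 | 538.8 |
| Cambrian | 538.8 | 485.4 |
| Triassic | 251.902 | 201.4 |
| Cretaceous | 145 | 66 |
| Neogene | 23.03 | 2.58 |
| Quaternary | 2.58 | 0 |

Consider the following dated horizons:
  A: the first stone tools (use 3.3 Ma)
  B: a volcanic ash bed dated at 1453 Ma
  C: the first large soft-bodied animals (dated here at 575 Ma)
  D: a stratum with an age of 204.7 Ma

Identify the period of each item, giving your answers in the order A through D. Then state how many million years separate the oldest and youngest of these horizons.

A: 3.3 Ma lies in 23.03–2.58 Ma, so Neogene.
B: 1453 Ma lies in 1600–1400 Ma, so Calymmian.
C: 575 Ma lies in 635–538.8 Ma, so Ediacaran.
D: 204.7 Ma lies in 251.902–201.4 Ma, so Triassic.
Oldest = 1453 Ma, youngest = 3.3 Ma → span 1449.7 Myr.

A — Neogene; B — Calymmian; C — Ediacaran; D — Triassic; span 1449.7 million years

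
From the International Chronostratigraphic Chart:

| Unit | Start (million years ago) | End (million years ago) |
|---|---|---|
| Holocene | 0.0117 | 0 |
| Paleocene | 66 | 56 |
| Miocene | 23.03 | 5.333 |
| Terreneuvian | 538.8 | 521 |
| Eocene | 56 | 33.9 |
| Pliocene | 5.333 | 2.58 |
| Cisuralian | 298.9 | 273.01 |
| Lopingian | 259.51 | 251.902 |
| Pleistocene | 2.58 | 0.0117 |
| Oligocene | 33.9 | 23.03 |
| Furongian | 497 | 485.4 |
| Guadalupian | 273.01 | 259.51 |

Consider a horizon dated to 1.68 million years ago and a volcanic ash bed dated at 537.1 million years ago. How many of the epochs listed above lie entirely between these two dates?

9

537.1 Ma sits inside the Terreneuvian (538.8–521) and 1.68 Ma inside the Pleistocene (2.58–0.0117); neither of those is wholly between the two dates.
The listed epochs lying completely between them are Furongian, Cisuralian, Guadalupian, Lopingian, Paleocene, Eocene, Oligocene, Miocene, Pliocene — 9 in all.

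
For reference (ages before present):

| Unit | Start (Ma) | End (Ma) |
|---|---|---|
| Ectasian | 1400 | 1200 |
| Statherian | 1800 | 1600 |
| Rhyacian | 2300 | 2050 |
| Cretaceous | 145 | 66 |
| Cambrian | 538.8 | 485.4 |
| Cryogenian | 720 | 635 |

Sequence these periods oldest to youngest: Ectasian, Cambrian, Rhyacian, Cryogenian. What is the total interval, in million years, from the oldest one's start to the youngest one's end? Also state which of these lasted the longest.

Start ages (Ma): Rhyacian 2300, Ectasian 1400, Cryogenian 720, Cambrian 538.8.
Ordered oldest to youngest: Rhyacian, Ectasian, Cryogenian, Cambrian.
Span = 2300 − 485.4 = 1814.6 Myr.
Durations: Rhyacian 250, Cambrian 53.4, Ectasian 200, Cryogenian 85 → longest is Rhyacian (250 Myr).

Rhyacian, Ectasian, Cryogenian, Cambrian; total span 1814.6 Myr; longest is Rhyacian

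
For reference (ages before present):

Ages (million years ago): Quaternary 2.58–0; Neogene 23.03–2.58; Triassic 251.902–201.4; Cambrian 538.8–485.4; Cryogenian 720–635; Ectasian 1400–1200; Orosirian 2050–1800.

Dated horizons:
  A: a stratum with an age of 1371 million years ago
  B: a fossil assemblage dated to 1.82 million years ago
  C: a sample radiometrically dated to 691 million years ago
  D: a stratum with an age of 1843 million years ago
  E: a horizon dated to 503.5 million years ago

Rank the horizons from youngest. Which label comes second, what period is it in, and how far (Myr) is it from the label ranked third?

E, in the Cambrian; 187.5 million years to C

Sorted youngest-first by Ma: B (1.82), E (503.5), C (691), A (1371), D (1843).
The second youngest is E at 503.5 Ma, which lies in 538.8–485.4 Ma: the Cambrian.
The third youngest is C at 691 Ma; separation = |503.5 − 691| = 187.5 Myr.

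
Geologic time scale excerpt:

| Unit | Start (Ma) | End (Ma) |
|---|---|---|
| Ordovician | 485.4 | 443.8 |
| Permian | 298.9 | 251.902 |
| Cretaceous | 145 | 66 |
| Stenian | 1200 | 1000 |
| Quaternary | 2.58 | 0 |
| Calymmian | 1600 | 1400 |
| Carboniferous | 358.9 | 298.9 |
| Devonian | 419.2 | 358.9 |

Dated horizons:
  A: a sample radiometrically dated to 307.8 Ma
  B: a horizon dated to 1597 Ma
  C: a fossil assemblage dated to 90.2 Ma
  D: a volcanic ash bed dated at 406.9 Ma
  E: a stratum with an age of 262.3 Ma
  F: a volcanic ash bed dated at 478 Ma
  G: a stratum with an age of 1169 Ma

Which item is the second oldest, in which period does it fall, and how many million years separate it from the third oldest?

G, in the Stenian; 691 million years to F

Sorted oldest-first by Ma: B (1597), G (1169), F (478), D (406.9), A (307.8), E (262.3), C (90.2).
The second oldest is G at 1169 Ma, which lies in 1200–1000 Ma: the Stenian.
The third oldest is F at 478 Ma; separation = |1169 − 478| = 691 Myr.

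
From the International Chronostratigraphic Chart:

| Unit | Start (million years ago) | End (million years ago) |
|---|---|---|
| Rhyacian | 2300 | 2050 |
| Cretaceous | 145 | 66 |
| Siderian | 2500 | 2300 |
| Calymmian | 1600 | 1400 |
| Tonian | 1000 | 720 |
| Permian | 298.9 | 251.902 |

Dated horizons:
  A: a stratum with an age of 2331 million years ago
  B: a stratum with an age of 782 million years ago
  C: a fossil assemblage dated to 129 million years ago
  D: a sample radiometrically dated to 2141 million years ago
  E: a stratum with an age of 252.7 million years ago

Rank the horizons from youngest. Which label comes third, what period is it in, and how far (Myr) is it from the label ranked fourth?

Sorted youngest-first by Ma: C (129), E (252.7), B (782), D (2141), A (2331).
The third youngest is B at 782 Ma, which lies in 1000–720 Ma: the Tonian.
The fourth youngest is D at 2141 Ma; separation = |782 − 2141| = 1359 Myr.

B, in the Tonian; 1359 million years to D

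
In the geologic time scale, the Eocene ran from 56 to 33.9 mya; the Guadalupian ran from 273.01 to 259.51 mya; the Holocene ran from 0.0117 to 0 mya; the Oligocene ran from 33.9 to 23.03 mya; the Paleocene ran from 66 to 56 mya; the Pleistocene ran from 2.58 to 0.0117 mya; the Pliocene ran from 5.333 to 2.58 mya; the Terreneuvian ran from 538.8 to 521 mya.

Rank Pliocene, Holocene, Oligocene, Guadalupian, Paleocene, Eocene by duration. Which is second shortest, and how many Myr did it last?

Durations: Pliocene 2.753; Holocene 0.0117; Oligocene 10.87; Guadalupian 13.5; Paleocene 10; Eocene 22.1 Myr.
Sorted shortest-first: Holocene (0.0117), Pliocene (2.753), Paleocene (10), Oligocene (10.87), Guadalupian (13.5), Eocene (22.1).
The second shortest is Pliocene at 2.753 Myr.

Pliocene, 2.753 million years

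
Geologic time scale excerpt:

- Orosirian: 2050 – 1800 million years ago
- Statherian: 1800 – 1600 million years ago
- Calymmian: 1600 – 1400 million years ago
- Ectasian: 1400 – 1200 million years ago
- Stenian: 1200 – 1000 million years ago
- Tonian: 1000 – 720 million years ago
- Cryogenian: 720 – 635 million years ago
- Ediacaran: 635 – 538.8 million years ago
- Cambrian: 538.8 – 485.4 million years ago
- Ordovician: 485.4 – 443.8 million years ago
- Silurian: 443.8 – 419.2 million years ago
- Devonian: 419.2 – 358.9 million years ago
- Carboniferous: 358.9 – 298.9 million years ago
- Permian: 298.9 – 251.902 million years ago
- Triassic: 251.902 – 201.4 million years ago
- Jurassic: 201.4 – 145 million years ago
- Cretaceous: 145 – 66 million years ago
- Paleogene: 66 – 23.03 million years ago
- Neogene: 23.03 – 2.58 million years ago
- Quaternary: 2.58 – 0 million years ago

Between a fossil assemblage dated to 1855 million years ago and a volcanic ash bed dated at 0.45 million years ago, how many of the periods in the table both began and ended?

The older date is 1855 Ma and the younger is 0.45 Ma.
Periods with start < 1855 and end > 0.45 Ma: Statherian (1800–1600), Calymmian (1600–1400), Ectasian (1400–1200), Stenian (1200–1000), Tonian (1000–720), Cryogenian (720–635), Ediacaran (635–538.8), Cambrian (538.8–485.4), Ordovician (485.4–443.8), Silurian (443.8–419.2), Devonian (419.2–358.9), Carboniferous (358.9–298.9), Permian (298.9–251.902), Triassic (251.902–201.4), Jurassic (201.4–145), Cretaceous (145–66), Paleogene (66–23.03), Neogene (23.03–2.58).
That is 18 complete periods.

18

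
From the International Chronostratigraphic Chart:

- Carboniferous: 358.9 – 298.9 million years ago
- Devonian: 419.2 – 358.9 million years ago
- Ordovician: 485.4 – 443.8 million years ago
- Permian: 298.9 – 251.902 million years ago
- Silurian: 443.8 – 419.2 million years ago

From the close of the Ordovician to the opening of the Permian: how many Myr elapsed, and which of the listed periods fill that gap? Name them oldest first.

The Ordovician closes at 443.8 Ma and the Permian opens at 298.9 Ma, so the interval is 443.8 − 298.9 = 144.9 Myr.
A period fits inside if it starts at or after 443.8 Ma and ends at or before 298.9 Ma; oldest first that gives Silurian, Devonian, Carboniferous.

144.9 million years; Silurian, Devonian, Carboniferous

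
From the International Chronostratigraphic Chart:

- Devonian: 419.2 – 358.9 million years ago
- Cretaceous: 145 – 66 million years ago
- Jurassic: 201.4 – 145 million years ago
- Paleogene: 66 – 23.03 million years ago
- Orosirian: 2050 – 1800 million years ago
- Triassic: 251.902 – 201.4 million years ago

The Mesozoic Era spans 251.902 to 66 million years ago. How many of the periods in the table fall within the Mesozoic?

3

Periods inside 251.902–66 Ma: Triassic, Jurassic, Cretaceous — 3 in total.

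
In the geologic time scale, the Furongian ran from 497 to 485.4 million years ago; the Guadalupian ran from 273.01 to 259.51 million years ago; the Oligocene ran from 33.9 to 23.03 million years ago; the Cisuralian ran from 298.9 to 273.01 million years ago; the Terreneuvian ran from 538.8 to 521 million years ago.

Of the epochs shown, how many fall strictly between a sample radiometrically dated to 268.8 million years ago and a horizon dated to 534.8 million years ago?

The older date is 534.8 Ma and the younger is 268.8 Ma.
Epochs with start < 534.8 and end > 268.8 Ma: Furongian (497–485.4), Cisuralian (298.9–273.01).
That is 2 complete epochs.

2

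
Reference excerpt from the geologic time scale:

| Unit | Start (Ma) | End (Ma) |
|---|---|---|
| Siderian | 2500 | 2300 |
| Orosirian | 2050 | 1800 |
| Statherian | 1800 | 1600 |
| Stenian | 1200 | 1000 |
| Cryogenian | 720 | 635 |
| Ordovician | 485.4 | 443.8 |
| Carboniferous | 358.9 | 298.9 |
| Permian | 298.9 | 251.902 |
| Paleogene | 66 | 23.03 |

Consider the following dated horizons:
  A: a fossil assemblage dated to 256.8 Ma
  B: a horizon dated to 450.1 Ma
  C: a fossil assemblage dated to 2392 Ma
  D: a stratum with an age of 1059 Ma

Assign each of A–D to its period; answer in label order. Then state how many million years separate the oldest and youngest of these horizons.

Match each age against the start–end ranges in the excerpt: A = 256.8 Ma → Permian (298.9–251.902); B = 450.1 Ma → Ordovician (485.4–443.8); C = 2392 Ma → Siderian (2500–2300); D = 1059 Ma → Stenian (1200–1000).
The largest age is 2392 Ma and the smallest is 256.8 Ma; their difference is 2135.2 Myr.

A — Permian; B — Ordovician; C — Siderian; D — Stenian; span 2135.2 million years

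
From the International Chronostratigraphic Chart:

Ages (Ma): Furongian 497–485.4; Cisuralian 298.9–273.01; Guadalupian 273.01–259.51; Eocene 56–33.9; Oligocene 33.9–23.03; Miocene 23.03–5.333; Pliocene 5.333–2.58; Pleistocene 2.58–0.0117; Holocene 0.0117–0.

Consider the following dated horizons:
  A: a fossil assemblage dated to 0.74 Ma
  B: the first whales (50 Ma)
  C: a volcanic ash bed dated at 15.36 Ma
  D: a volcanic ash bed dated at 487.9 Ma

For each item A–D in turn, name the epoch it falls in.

A — Pleistocene; B — Eocene; C — Miocene; D — Furongian

Match each age against the start–end ranges in the excerpt: A = 0.74 Ma → Pleistocene (2.58–0.0117); B = 50 Ma → Eocene (56–33.9); C = 15.36 Ma → Miocene (23.03–5.333); D = 487.9 Ma → Furongian (497–485.4).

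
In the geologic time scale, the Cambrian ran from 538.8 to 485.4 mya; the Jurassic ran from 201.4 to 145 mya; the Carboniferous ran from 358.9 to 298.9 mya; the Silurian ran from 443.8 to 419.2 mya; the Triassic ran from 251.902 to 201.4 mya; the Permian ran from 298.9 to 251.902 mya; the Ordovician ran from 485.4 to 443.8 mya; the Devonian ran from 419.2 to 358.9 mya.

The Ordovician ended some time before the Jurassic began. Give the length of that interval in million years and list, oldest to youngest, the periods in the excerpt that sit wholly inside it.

242.4 million years; Silurian, Devonian, Carboniferous, Permian, Triassic

End of Ordovician = 443.8 Ma; start of Jurassic = 201.4 Ma.
Gap = 443.8 − 201.4 = 242.4 Myr.
Periods wholly inside 443.8–201.4 Ma: Silurian (443.8–419.2), Devonian (419.2–358.9), Carboniferous (358.9–298.9), Permian (298.9–251.902), Triassic (251.902–201.4).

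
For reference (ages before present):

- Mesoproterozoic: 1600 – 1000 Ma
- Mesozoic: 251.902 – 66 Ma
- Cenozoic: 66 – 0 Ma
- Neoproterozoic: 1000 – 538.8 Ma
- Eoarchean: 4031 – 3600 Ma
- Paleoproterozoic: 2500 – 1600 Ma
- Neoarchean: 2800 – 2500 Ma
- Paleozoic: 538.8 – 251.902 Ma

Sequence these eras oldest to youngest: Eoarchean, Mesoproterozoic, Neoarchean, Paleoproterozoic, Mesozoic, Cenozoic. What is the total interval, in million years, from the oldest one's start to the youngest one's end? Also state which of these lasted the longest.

Eoarchean → Neoarchean → Paleoproterozoic → Mesoproterozoic → Mesozoic → Cenozoic; total span 4031 Myr; longest is Paleoproterozoic

Start ages (Ma): Eoarchean 4031, Neoarchean 2800, Paleoproterozoic 2500, Mesoproterozoic 1600, Mesozoic 251.902, Cenozoic 66.
Ordered oldest to youngest: Eoarchean, Neoarchean, Paleoproterozoic, Mesoproterozoic, Mesozoic, Cenozoic.
Span = 4031 − 0 = 4031 Myr.
Durations: Mesoproterozoic 600, Neoarchean 300, Cenozoic 66, Eoarchean 431, Mesozoic 185.902, Paleoproterozoic 900 → longest is Paleoproterozoic (900 Myr).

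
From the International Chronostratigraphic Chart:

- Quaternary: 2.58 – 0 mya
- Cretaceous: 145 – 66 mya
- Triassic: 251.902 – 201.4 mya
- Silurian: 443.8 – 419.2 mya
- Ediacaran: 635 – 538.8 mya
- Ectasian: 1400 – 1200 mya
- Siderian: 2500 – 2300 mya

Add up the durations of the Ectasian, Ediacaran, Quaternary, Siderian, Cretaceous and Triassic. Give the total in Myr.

Each duration: Ectasian = 200; Ediacaran = 96.2; Quaternary = 2.58; Siderian = 200; Cretaceous = 79; Triassic = 50.502.
Sum: 200 + 96.2 + 2.58 + 200 + 79 + 50.502 = 628.282 Myr.

628.282 million years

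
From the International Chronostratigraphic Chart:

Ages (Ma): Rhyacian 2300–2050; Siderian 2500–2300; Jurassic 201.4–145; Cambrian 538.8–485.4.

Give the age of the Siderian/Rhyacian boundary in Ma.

2300 Ma

The Siderian ends and the Rhyacian begins at 2300 Ma.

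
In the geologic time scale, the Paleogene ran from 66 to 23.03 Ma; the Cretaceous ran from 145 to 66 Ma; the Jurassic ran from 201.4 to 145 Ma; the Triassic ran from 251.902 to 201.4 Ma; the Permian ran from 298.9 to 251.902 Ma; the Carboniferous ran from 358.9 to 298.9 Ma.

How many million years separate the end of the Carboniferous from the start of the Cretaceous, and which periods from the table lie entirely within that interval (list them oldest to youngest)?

153.9 million years; Permian, Triassic, Jurassic

The Carboniferous closes at 298.9 Ma and the Cretaceous opens at 145 Ma, so the interval is 298.9 − 145 = 153.9 Myr.
A period fits inside if it starts at or after 298.9 Ma and ends at or before 145 Ma; oldest first that gives Permian, Triassic, Jurassic.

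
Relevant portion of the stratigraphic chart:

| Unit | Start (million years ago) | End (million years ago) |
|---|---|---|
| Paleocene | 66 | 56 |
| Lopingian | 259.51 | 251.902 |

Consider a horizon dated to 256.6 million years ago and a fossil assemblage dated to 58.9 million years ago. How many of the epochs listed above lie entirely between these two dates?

The older date is 256.6 Ma and the younger is 58.9 Ma.
No epoch both begins after 256.6 Ma and ends before 58.9 Ma, so the count is 0.

0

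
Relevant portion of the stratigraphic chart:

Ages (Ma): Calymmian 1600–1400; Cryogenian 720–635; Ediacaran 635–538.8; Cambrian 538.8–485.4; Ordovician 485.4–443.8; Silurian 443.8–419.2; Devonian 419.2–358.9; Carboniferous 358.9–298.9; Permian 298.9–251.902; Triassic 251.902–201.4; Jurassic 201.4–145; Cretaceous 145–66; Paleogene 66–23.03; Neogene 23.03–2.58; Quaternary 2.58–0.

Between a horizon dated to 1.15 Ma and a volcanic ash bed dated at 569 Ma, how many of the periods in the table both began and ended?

569 Ma sits inside the Ediacaran (635–538.8) and 1.15 Ma inside the Quaternary (2.58–0); neither of those is wholly between the two dates.
The listed periods lying completely between them are Cambrian, Ordovician, Silurian, Devonian, Carboniferous, Permian, Triassic, Jurassic, Cretaceous, Paleogene, Neogene — 11 in all.

11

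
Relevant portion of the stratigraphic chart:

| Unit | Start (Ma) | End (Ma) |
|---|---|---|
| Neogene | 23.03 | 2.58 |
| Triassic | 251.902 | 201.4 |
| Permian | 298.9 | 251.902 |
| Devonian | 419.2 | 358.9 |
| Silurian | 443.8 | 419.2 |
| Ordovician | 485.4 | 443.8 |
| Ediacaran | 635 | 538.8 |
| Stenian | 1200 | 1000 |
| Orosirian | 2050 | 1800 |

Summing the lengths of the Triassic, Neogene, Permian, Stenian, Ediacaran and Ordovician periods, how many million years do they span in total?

455.75 million years

Duration is start − end for each: (251.902 − 201.4) + (23.03 − 2.58) + (298.9 − 251.902) + (1200 − 1000) + (635 − 538.8) + (485.4 − 443.8).
That is 50.502 + 20.45 + 46.998 + 200 + 96.2 + 41.6, which totals 455.75 million years.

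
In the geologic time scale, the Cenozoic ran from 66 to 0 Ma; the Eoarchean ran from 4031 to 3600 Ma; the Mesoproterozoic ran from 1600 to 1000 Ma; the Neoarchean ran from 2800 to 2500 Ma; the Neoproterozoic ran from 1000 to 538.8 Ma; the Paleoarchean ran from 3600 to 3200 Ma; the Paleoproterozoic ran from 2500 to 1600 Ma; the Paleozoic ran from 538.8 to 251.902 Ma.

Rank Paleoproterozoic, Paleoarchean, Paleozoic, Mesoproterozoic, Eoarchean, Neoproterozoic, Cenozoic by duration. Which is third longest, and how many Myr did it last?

Neoproterozoic, 461.2 million years

Start − end for each: Paleoproterozoic 2500 − 1600 = 900; Paleoarchean 3600 − 3200 = 400; Paleozoic 538.8 − 251.902 = 286.898; Mesoproterozoic 1600 − 1000 = 600; Eoarchean 4031 − 3600 = 431; Neoproterozoic 1000 − 538.8 = 461.2; Cenozoic 66 − 0 = 66.
Ranking these from longest: Paleoproterozoic > Mesoproterozoic > Neoproterozoic > Eoarchean > Paleoarchean > Paleozoic > Cenozoic.
Position 3 in that ranking is Neoproterozoic, which lasted 461.2 Myr.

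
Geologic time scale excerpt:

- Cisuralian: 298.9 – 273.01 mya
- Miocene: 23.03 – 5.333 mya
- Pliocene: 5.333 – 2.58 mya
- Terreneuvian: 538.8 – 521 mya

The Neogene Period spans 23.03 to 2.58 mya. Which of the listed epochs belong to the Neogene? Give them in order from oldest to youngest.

Epochs with both bounds inside 23.03–2.58 Ma: Miocene (23.03–5.333), Pliocene (5.333–2.58).

Miocene, Pliocene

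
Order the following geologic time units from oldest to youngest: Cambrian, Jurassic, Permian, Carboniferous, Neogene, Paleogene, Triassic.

Group by era (each group listed oldest first) — Paleozoic: Cambrian, Carboniferous, Permian; Mesozoic: Triassic, Jurassic; Cenozoic: Paleogene, Neogene. The eras run Paleozoic → Mesozoic → Cenozoic. Concatenating the groups in that era order gives oldest to youngest directly.

Cambrian, then Carboniferous, then Permian, then Triassic, then Jurassic, then Paleogene, then Neogene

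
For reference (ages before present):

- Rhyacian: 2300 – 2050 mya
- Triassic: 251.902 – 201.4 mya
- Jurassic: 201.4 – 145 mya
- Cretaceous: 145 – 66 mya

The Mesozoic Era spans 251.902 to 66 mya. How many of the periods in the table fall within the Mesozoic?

Periods inside 251.902–66 Ma: Triassic, Jurassic, Cretaceous — 3 in total.

3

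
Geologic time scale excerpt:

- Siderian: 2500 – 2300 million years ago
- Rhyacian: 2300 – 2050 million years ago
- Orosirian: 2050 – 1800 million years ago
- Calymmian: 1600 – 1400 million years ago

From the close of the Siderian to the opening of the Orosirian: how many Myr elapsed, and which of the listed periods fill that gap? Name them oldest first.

250 million years; Rhyacian

End of Siderian = 2300 Ma; start of Orosirian = 2050 Ma.
Gap = 2300 − 2050 = 250 Myr.
Periods wholly inside 2300–2050 Ma: Rhyacian (2300–2050).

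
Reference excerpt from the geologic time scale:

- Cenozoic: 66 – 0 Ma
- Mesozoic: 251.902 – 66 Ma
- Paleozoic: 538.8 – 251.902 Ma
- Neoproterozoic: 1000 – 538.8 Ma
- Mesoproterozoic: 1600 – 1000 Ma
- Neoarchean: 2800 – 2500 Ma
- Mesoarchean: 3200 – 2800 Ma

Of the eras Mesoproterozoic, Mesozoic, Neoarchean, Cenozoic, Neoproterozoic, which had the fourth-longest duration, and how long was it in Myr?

Durations: Mesoproterozoic 600; Mesozoic 185.902; Neoarchean 300; Cenozoic 66; Neoproterozoic 461.2 Myr.
Sorted longest-first: Mesoproterozoic (600), Neoproterozoic (461.2), Neoarchean (300), Mesozoic (185.902), Cenozoic (66).
The fourth longest is Mesozoic at 185.902 Myr.

Mesozoic, 185.902 million years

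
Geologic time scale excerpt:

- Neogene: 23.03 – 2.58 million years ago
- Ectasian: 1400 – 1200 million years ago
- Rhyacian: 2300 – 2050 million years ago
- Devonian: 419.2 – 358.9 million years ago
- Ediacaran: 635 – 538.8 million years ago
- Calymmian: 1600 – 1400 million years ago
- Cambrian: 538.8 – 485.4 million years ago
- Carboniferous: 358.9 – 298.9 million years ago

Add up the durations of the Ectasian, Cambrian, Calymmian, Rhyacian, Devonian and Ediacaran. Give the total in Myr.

Duration is start − end for each: (1400 − 1200) + (538.8 − 485.4) + (1600 − 1400) + (2300 − 2050) + (419.2 − 358.9) + (635 − 538.8).
That is 200 + 53.4 + 200 + 250 + 60.3 + 96.2, which totals 859.9 million years.

859.9 million years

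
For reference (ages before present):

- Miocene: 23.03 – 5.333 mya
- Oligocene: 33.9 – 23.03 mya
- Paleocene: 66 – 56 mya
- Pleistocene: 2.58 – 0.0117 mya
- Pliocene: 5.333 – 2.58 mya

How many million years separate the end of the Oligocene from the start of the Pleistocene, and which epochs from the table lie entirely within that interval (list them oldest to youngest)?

20.45 million years; Miocene, Pliocene

The Oligocene closes at 23.03 Ma and the Pleistocene opens at 2.58 Ma, so the interval is 23.03 − 2.58 = 20.45 Myr.
An epoch fits inside if it starts at or after 23.03 Ma and ends at or before 2.58 Ma; oldest first that gives Miocene, Pliocene.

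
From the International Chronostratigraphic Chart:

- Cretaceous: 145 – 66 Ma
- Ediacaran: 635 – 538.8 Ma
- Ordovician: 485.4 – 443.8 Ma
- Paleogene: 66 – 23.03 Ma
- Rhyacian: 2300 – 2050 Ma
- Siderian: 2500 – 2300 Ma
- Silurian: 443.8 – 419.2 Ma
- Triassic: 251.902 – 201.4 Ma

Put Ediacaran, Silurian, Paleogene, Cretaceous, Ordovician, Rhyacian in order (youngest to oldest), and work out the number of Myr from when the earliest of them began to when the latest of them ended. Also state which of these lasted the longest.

Paleogene, Cretaceous, Silurian, Ordovician, Ediacaran, Rhyacian; total span 2276.97 Myr; longest is Rhyacian

From the excerpt: Ediacaran 635–538.8; Silurian 443.8–419.2; Paleogene 66–23.03; Cretaceous 145–66; Ordovician 485.4–443.8; Rhyacian 2300–2050 (Ma).
Larger Ma is earlier, so the oldest is Rhyacian and the youngest is Paleogene; youngest to oldest: Paleogene, Cretaceous, Silurian, Ordovician, Ediacaran, Rhyacian.
Oldest start 2300 minus youngest end 23.03 gives 2276.97 Myr overall.
Individual lengths (start − end): Cretaceous 79; Silurian 24.6; Ordovician 41.6; Ediacaran 96.2; Rhyacian 250; Paleogene 42.97. The largest is Rhyacian at 250 Myr.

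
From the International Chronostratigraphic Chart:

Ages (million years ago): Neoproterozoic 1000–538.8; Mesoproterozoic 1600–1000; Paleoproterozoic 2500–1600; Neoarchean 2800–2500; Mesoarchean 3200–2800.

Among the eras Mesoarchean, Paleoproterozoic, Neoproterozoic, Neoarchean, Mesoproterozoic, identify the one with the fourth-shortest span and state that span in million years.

Mesoproterozoic, 600 million years

Start − end for each: Mesoarchean 3200 − 2800 = 400; Paleoproterozoic 2500 − 1600 = 900; Neoproterozoic 1000 − 538.8 = 461.2; Neoarchean 2800 − 2500 = 300; Mesoproterozoic 1600 − 1000 = 600.
Ranking these from shortest: Neoarchean < Mesoarchean < Neoproterozoic < Mesoproterozoic < Paleoproterozoic.
Position 4 in that ranking is Mesoproterozoic, which lasted 600 Myr.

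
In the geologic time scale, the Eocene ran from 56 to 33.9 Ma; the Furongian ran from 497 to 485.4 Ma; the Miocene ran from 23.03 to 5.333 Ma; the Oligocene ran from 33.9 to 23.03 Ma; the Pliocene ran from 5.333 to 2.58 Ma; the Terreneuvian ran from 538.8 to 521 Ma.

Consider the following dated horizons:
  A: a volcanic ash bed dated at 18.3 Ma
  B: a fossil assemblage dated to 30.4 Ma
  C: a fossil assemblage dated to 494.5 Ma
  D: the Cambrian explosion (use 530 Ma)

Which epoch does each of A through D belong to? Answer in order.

A — Miocene; B — Oligocene; C — Furongian; D — Terreneuvian

Match each age against the start–end ranges in the excerpt: A = 18.3 Ma → Miocene (23.03–5.333); B = 30.4 Ma → Oligocene (33.9–23.03); C = 494.5 Ma → Furongian (497–485.4); D = 530 Ma → Terreneuvian (538.8–521).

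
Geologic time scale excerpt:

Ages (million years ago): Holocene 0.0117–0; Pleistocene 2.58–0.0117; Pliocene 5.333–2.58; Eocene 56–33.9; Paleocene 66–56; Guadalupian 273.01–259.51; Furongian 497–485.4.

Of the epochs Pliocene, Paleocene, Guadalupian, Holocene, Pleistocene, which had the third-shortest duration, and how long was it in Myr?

Start − end for each: Pliocene 5.333 − 2.58 = 2.753; Paleocene 66 − 56 = 10; Guadalupian 273.01 − 259.51 = 13.5; Holocene 0.0117 − 0 = 0.0117; Pleistocene 2.58 − 0.0117 = 2.5683.
Ranking these from shortest: Holocene < Pleistocene < Pliocene < Paleocene < Guadalupian.
Position 3 in that ranking is Pliocene, which lasted 2.753 Myr.

Pliocene, 2.753 million years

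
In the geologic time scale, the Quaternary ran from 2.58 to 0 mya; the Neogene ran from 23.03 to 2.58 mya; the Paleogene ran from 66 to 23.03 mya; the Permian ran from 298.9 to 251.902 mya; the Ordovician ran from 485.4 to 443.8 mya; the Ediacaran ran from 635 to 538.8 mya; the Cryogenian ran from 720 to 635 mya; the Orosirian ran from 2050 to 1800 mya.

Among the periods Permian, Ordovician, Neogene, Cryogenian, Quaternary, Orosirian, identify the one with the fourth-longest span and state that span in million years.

Ordovician, 41.6 million years

Start − end for each: Permian 298.9 − 251.902 = 46.998; Ordovician 485.4 − 443.8 = 41.6; Neogene 23.03 − 2.58 = 20.45; Cryogenian 720 − 635 = 85; Quaternary 2.58 − 0 = 2.58; Orosirian 2050 − 1800 = 250.
Ranking these from longest: Orosirian > Cryogenian > Permian > Ordovician > Neogene > Quaternary.
Position 4 in that ranking is Ordovician, which lasted 41.6 Myr.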